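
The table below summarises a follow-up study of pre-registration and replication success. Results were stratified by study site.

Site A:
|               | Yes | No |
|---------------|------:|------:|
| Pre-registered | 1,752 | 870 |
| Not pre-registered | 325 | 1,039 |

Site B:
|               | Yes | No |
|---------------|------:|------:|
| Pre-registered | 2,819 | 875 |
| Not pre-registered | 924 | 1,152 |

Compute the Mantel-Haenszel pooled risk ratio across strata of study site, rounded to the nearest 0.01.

2.00

RR_MH = Σ(aᵢ·n₀ᵢ/nᵢ) / Σ(cᵢ·n₁ᵢ/nᵢ), with n₁ᵢ = aᵢ+bᵢ (exposed), n₀ᵢ = cᵢ+dᵢ (unexposed), nᵢ = n₁ᵢ+n₀ᵢ.
Stratum 1 (Site A): n₁ = 2622, n₀ = 1364, n = 3986; a·n₀/n = 1752·1364/3986 = 599.5304; c·n₁/n = 325·2622/3986 = 213.7858
Stratum 2 (Site B): n₁ = 3694, n₀ = 2076, n = 5770; a·n₀/n = 2819·2076/5770 = 1014.2537; c·n₁/n = 924·3694/5770 = 591.5522
RR_MH = (599.5304 + 1014.2537) / (213.7858 + 591.5522) = 1613.7841 / 805.3379 = 2.00386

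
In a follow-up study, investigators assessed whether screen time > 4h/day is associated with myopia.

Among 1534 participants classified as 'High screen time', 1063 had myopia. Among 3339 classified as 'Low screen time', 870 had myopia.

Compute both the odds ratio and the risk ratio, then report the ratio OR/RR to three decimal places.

From the description: a = 1063, b = 471, c = 870, d = 2469.
OR = (1063·2469)/(471·870) = 2624547/409770 = 6.40493
Risk in exposed = 1063/1534 = 0.69296; risk in unexposed = 870/3339 = 0.26056; RR = 2.65953
OR/RR = 6.40493 / 2.65953 = 2.40829
The outcome is not rare, so the OR lies further from 1 than the RR.

2.408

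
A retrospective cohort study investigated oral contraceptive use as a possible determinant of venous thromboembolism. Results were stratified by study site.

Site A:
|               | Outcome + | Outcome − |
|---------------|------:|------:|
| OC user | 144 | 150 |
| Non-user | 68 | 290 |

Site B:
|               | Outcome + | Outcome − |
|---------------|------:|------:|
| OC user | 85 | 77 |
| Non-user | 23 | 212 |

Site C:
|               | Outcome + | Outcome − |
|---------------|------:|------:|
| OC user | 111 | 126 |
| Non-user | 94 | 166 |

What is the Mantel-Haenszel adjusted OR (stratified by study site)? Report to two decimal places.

3.33

OR_MH = Σ(aᵢdᵢ/nᵢ) / Σ(bᵢcᵢ/nᵢ), where nᵢ is the stratum total.
Stratum 1 (Site A): n = 652; a·d/n = 144·290/652 = 64.0491; b·c/n = 150·68/652 = 15.6442
Stratum 2 (Site B): n = 397; a·d/n = 85·212/397 = 45.3904; b·c/n = 77·23/397 = 4.4610
Stratum 3 (Site C): n = 497; a·d/n = 111·166/497 = 37.0744; b·c/n = 126·94/497 = 23.8310
OR_MH = (64.0491 + 45.3904 + 37.0744) / (15.6442 + 4.4610 + 23.8310) = 146.5140 / 43.9361 = 3.33470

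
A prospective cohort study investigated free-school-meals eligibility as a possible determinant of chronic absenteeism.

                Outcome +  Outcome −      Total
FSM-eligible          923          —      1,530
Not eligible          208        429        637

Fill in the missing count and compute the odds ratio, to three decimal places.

The missing cell is in the exposed row: 1530 − 923 = 607.
So a = 923, b = 607, c = 208, d = 429.
OR = (a·d)/(b·c) = (923 × 429) / (607 × 208) = 395967 / 126256 = 3.13622

3.136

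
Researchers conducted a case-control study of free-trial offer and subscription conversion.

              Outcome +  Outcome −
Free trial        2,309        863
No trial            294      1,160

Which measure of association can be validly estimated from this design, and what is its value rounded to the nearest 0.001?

10.557

Cells: a = 2309, b = 863, c = 294, d = 1160.
This is a case-control study: participants were sampled on outcome status, so risks in the source population cannot be estimated directly — relative risk is not valid here. The odds ratio is the appropriate measure.
OR = (a·d)/(b·c) = (2309 × 1160) / (863 × 294) = 2678440 / 253722 = 10.55659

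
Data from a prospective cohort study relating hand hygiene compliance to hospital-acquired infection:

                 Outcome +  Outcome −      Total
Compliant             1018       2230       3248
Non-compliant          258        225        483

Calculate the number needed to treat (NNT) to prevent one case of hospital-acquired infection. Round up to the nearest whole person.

Risk in treated group = 1018/3248 = 0.31342; risk in control = 258/483 = 0.53416.
Absolute risk reduction = 0.53416 − 0.31342 = 0.22074
NNT = 1 / ARR = 1 / 0.22074 = 4.530 → round up → 5

5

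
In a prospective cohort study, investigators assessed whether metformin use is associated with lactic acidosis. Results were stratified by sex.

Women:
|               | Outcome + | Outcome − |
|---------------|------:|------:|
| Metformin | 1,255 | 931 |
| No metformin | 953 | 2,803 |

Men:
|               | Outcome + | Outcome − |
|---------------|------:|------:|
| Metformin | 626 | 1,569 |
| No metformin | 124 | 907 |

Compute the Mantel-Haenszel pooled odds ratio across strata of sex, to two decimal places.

OR_MH = Σ(aᵢdᵢ/nᵢ) / Σ(bᵢcᵢ/nᵢ), where nᵢ is the stratum total.
Stratum 1 (Women): n = 5942; a·d/n = 1255·2803/5942 = 592.0170; b·c/n = 931·953/5942 = 149.3172
Stratum 2 (Men): n = 3226; a·d/n = 626·907/3226 = 176.0019; b·c/n = 1569·124/3226 = 60.3087
OR_MH = (592.0170 + 176.0019) / (149.3172 + 60.3087) = 768.0189 / 209.6260 = 3.66376

3.66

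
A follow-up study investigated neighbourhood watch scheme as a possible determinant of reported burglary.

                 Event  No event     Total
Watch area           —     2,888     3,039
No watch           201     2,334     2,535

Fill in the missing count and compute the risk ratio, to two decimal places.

0.63

The missing cell is in the exposed row: 3039 − 2888 = 151.
So a = 151, b = 2888, c = 201, d = 2334.
RR = [a/(a+b)] / [c/(c+d)] = (151/3039) / (201/2535) = 0.04969/0.07929 = 0.62665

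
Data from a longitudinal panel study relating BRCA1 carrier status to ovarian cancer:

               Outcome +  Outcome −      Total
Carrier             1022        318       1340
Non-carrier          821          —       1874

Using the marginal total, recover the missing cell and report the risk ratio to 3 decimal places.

1.741

The missing cell is in the unexposed row: 1874 − 821 = 1053.
So a = 1022, b = 318, c = 821, d = 1053.
RR = [a/(a+b)] / [c/(c+d)] = (1022/1340) / (821/1874) = 0.76269/0.43810 = 1.74089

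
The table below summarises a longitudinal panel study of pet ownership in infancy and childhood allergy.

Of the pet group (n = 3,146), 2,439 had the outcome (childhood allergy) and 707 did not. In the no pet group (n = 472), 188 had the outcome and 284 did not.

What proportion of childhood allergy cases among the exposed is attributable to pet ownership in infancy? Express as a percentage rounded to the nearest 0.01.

From the description: a = 2439, b = 707, c = 188, d = 284.
Risk in exposed = 2439/3146 = 0.77527; risk in unexposed = 188/472 = 0.39831.
RR = 0.77527/0.39831 = 1.94642
AR% = (RR − 1)/RR × 100 = (1.94642 − 1)/1.94642 × 100 = 48.6237%

48.62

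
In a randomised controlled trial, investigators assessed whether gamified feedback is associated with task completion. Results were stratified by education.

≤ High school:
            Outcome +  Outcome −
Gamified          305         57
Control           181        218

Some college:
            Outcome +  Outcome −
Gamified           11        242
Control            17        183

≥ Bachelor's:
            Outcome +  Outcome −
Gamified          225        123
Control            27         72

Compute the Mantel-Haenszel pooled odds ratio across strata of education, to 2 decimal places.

OR_MH = Σ(aᵢdᵢ/nᵢ) / Σ(bᵢcᵢ/nᵢ), where nᵢ is the stratum total.
Stratum 1 (≤ High school): n = 761; a·d/n = 305·218/761 = 87.3719; b·c/n = 57·181/761 = 13.5572
Stratum 2 (Some college): n = 453; a·d/n = 11·183/453 = 4.4437; b·c/n = 242·17/453 = 9.0817
Stratum 3 (≥ Bachelor's): n = 447; a·d/n = 225·72/447 = 36.2416; b·c/n = 123·27/447 = 7.4295
OR_MH = (87.3719 + 4.4437 + 36.2416) / (13.5572 + 9.0817 + 7.4295) = 128.0572 / 30.0684 = 4.25887

4.26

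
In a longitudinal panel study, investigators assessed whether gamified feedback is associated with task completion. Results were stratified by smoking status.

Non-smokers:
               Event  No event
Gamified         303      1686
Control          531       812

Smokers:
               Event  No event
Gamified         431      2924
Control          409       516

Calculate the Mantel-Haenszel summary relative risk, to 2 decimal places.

RR_MH = Σ(aᵢ·n₀ᵢ/nᵢ) / Σ(cᵢ·n₁ᵢ/nᵢ), with n₁ᵢ = aᵢ+bᵢ (exposed), n₀ᵢ = cᵢ+dᵢ (unexposed), nᵢ = n₁ᵢ+n₀ᵢ.
Stratum 1 (Non-smokers): n₁ = 1989, n₀ = 1343, n = 3332; a·n₀/n = 303·1343/3332 = 122.1276; c·n₁/n = 531·1989/3332 = 316.9745
Stratum 2 (Smokers): n₁ = 3355, n₀ = 925, n = 4280; a·n₀/n = 431·925/4280 = 93.1484; c·n₁/n = 409·3355/4280 = 320.6063
RR_MH = (122.1276 + 93.1484) / (316.9745 + 320.6063) = 215.2759 / 637.5808 = 0.33764

0.34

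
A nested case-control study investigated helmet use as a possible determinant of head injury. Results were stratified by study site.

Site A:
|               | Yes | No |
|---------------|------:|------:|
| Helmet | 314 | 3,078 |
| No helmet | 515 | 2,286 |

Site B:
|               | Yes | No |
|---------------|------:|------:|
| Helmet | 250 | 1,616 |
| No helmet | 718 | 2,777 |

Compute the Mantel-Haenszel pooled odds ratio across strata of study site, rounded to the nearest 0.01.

OR_MH = Σ(aᵢdᵢ/nᵢ) / Σ(bᵢcᵢ/nᵢ), where nᵢ is the stratum total.
Stratum 1 (Site A): n = 6193; a·d/n = 314·2286/6193 = 115.9057; b·c/n = 3078·515/6193 = 255.9616
Stratum 2 (Site B): n = 5361; a·d/n = 250·2777/5361 = 129.5001; b·c/n = 1616·718/5361 = 216.4313
OR_MH = (115.9057 + 129.5001) / (255.9616 + 216.4313) = 245.4058 / 472.3928 = 0.51950

0.52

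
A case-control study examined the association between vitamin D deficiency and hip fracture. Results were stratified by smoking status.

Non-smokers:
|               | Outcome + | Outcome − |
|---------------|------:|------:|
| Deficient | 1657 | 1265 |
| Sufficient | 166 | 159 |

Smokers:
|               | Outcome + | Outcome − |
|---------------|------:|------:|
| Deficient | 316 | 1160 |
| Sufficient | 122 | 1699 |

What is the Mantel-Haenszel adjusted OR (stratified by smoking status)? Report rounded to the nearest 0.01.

OR_MH = Σ(aᵢdᵢ/nᵢ) / Σ(bᵢcᵢ/nᵢ), where nᵢ is the stratum total.
Stratum 1 (Non-smokers): n = 3247; a·d/n = 1657·159/3247 = 81.1404; b·c/n = 1265·166/3247 = 64.6720
Stratum 2 (Smokers): n = 3297; a·d/n = 316·1699/3297 = 162.8402; b·c/n = 1160·122/3297 = 42.9239
OR_MH = (81.1404 + 162.8402) / (64.6720 + 42.9239) = 243.9806 / 107.5959 = 2.26756

2.27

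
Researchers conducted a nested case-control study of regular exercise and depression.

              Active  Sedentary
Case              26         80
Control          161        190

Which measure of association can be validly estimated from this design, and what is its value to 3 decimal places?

0.384

Reading the table with exposure as columns: a = 26 (Active, case), b = 161 (Active, non-case), c = 80 (Sedentary, case), d = 190.
This is a nested case-control study: participants were sampled on outcome status, so risks in the source population cannot be estimated directly — relative risk is not valid here. The odds ratio is the appropriate measure.
OR = (a·d)/(b·c) = (26 × 190) / (161 × 80) = 4940 / 12880 = 0.38354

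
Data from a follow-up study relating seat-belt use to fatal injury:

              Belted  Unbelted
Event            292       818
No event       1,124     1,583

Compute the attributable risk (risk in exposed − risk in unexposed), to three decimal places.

Reading the table with exposure as columns: a = 292 (Belted, case), b = 1124 (Belted, non-case), c = 818 (Unbelted, case), d = 1583.
Risk in exposed = 292/1416 = 0.206215; risk in unexposed = 818/2401 = 0.340691.
Risk difference = 0.206215 − 0.340691 = -0.134477

-0.134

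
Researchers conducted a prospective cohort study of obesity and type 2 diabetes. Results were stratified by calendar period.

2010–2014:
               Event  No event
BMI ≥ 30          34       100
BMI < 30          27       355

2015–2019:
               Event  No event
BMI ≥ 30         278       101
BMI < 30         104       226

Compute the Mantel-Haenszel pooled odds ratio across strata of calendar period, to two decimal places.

5.59

OR_MH = Σ(aᵢdᵢ/nᵢ) / Σ(bᵢcᵢ/nᵢ), where nᵢ is the stratum total.
Stratum 1 (2010–2014): n = 516; a·d/n = 34·355/516 = 23.3915; b·c/n = 100·27/516 = 5.2326
Stratum 2 (2015–2019): n = 709; a·d/n = 278·226/709 = 88.6150; b·c/n = 101·104/709 = 14.8152
OR_MH = (23.3915 + 88.6150) / (5.2326 + 14.8152) = 112.0064 / 20.0478 = 5.58697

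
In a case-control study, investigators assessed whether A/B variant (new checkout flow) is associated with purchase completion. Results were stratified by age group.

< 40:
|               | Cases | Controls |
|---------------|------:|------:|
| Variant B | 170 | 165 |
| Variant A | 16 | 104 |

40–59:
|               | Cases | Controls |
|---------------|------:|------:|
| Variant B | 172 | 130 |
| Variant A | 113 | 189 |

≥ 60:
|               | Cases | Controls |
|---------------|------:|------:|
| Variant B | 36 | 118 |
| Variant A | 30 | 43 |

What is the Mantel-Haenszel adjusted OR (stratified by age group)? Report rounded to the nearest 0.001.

2.176

OR_MH = Σ(aᵢdᵢ/nᵢ) / Σ(bᵢcᵢ/nᵢ), where nᵢ is the stratum total.
Stratum 1 (< 40): n = 455; a·d/n = 170·104/455 = 38.8571; b·c/n = 165·16/455 = 5.8022
Stratum 2 (40–59): n = 604; a·d/n = 172·189/604 = 53.8212; b·c/n = 130·113/604 = 24.3212
Stratum 3 (≥ 60): n = 227; a·d/n = 36·43/227 = 6.8194; b·c/n = 118·30/227 = 15.5947
OR_MH = (38.8571 + 53.8212 + 6.8194) / (5.8022 + 24.3212 + 15.5947) = 99.4977 / 45.7181 = 2.17633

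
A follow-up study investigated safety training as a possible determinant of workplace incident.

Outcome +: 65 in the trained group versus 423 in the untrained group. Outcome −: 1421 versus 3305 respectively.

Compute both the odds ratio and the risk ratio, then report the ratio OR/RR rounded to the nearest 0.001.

0.927

From the description: a = 65, b = 1421, c = 423, d = 3305.
OR = (65·3305)/(1421·423) = 214825/601083 = 0.35740
Risk in exposed = 65/1486 = 0.04374; risk in unexposed = 423/3728 = 0.11347; RR = 0.38551
OR/RR = 0.35740 / 0.38551 = 0.92709
The outcome is not rare, so the OR lies further from 1 than the RR.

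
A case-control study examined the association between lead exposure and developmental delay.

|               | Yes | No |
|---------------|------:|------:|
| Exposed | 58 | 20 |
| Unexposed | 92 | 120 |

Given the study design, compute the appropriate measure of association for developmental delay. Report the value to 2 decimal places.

Cells: a = 58, b = 20, c = 92, d = 120.
This is a case-control study: participants were sampled on outcome status, so risks in the source population cannot be estimated directly — relative risk is not valid here. The odds ratio is the appropriate measure.
OR = (a·d)/(b·c) = (58 × 120) / (20 × 92) = 6960 / 1840 = 3.78261

3.78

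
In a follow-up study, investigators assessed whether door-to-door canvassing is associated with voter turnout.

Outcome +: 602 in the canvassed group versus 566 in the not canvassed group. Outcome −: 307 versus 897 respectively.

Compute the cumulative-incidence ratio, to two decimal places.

From the description: a = 602, b = 307, c = 566, d = 897.
Risk in exposed = 602/909 = 0.66227; risk in unexposed = 566/1463 = 0.38688.
RR = 0.66227 / 0.38688 = 1.71183
The risk among the exposed is 1.71 times that among the unexposed.

1.71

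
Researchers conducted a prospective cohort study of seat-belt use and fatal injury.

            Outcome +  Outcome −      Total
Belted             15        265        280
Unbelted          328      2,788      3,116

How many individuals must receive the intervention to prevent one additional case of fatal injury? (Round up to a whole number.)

Risk in treated group = 15/280 = 0.05357; risk in control = 328/3116 = 0.10526.
Absolute risk reduction = 0.10526 − 0.05357 = 0.05169
NNT = 1 / ARR = 1 / 0.05169 = 19.345 → round up → 20

20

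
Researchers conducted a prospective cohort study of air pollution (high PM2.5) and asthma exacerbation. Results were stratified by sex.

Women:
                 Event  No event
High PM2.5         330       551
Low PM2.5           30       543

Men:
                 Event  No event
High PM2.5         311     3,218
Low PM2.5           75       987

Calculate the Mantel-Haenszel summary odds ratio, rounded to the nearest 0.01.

OR_MH = Σ(aᵢdᵢ/nᵢ) / Σ(bᵢcᵢ/nᵢ), where nᵢ is the stratum total.
Stratum 1 (Women): n = 1454; a·d/n = 330·543/1454 = 123.2393; b·c/n = 551·30/1454 = 11.3686
Stratum 2 (Men): n = 4591; a·d/n = 311·987/4591 = 66.8606; b·c/n = 3218·75/4591 = 52.5702
OR_MH = (123.2393 + 66.8606) / (11.3686 + 52.5702) = 190.0999 / 63.9389 = 2.97315

2.97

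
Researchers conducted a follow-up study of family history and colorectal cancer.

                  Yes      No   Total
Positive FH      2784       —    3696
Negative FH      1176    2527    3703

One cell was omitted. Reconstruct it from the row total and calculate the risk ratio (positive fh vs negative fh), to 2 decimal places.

2.37

The missing cell is in the exposed row: 3696 − 2784 = 912.
So a = 2784, b = 912, c = 1176, d = 2527.
RR = [a/(a+b)] / [c/(c+d)] = (2784/3696) / (1176/3703) = 0.75325/0.31758 = 2.37183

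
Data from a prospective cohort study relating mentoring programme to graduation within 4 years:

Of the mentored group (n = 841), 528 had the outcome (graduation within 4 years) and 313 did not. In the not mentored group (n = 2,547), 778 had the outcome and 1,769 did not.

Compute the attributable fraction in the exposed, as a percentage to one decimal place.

51.3

From the description: a = 528, b = 313, c = 778, d = 1769.
Risk in exposed = 528/841 = 0.62782; risk in unexposed = 778/2547 = 0.30546.
RR = 0.62782/0.30546 = 2.05536
AR% = (RR − 1)/RR × 100 = (2.05536 − 1)/2.05536 × 100 = 51.3467%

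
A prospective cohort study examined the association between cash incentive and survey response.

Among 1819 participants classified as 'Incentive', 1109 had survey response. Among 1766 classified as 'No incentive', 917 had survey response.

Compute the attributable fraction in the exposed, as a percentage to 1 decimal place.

14.8

From the description: a = 1109, b = 710, c = 917, d = 849.
Risk in exposed = 1109/1819 = 0.60968; risk in unexposed = 917/1766 = 0.51925.
RR = 0.60968/0.51925 = 1.17414
AR% = (RR − 1)/RR × 100 = (1.17414 − 1)/1.17414 × 100 = 14.8313%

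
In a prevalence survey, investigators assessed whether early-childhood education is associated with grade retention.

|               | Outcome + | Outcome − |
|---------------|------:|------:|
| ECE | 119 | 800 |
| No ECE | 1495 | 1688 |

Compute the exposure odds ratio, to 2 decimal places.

Cells: a = 119, b = 800, c = 1495, d = 1688.
OR = (a·d)/(b·c) = (119 × 1688) / (800 × 1495) = 200872 / 1196000 = 0.16795
Exposure is associated with lower odds of grade retention (OR = 0.17 < 1).

0.17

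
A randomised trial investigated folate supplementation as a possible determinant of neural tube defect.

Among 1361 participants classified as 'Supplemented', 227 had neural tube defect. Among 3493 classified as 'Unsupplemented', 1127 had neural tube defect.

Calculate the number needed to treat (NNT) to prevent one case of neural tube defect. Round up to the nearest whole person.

7

Risk in treated group = 227/1361 = 0.16679; risk in control = 1127/3493 = 0.32265.
Absolute risk reduction = 0.32265 − 0.16679 = 0.15586
NNT = 1 / ARR = 1 / 0.15586 = 6.416 → round up → 7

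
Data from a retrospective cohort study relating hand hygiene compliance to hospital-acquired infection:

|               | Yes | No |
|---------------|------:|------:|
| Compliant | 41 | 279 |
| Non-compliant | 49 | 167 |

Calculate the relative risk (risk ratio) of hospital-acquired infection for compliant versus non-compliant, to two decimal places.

0.56

Cells: a = 41, b = 279, c = 49, d = 167.
Risk in exposed = 41/320 = 0.12812; risk in unexposed = 49/216 = 0.22685.
RR = 0.12812 / 0.22685 = 0.56480
The risk is 44% lower among the exposed than among the unexposed.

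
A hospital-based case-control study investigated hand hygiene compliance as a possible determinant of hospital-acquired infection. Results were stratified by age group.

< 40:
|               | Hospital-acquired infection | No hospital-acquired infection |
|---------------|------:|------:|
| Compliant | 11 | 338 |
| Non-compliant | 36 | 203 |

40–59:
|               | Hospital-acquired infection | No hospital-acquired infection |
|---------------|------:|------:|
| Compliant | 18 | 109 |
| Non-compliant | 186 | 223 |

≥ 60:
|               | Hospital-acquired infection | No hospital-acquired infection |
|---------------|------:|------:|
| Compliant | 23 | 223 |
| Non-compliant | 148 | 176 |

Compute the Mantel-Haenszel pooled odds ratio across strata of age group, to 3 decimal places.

OR_MH = Σ(aᵢdᵢ/nᵢ) / Σ(bᵢcᵢ/nᵢ), where nᵢ is the stratum total.
Stratum 1 (< 40): n = 588; a·d/n = 11·203/588 = 3.7976; b·c/n = 338·36/588 = 20.6939
Stratum 2 (40–59): n = 536; a·d/n = 18·223/536 = 7.4888; b·c/n = 109·186/536 = 37.8246
Stratum 3 (≥ 60): n = 570; a·d/n = 23·176/570 = 7.1018; b·c/n = 223·148/570 = 57.9018
OR_MH = (3.7976 + 7.4888 + 7.1018) / (20.6939 + 37.8246 + 57.9018) = 18.3882 / 116.4203 = 0.15795

0.158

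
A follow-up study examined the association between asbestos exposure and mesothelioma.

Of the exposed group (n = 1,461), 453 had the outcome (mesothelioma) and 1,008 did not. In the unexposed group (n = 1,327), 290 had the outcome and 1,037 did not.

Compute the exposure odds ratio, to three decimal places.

1.607

From the description: a = 453, b = 1008, c = 290, d = 1037.
OR = (a·d)/(b·c) = (453 × 1037) / (1008 × 290) = 469761 / 292320 = 1.60701
The odds of mesothelioma are about 1.61 times as high in the exposed group.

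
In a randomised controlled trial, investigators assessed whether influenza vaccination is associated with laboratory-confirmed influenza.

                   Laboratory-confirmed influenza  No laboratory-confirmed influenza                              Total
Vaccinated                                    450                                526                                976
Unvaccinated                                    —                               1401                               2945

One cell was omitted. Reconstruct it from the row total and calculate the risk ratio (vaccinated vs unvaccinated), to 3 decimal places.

The missing cell is in the unexposed row: 2945 − 1401 = 1544.
So a = 450, b = 526, c = 1544, d = 1401.
RR = [a/(a+b)] / [c/(c+d)] = (450/976) / (1544/2945) = 0.46107/0.52428 = 0.87943

0.879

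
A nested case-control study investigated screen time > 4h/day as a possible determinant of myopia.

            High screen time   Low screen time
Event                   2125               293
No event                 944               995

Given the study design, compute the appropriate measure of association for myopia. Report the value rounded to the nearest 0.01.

Reading the table with exposure as columns: a = 2125 (High screen time, case), b = 944 (High screen time, non-case), c = 293 (Low screen time, case), d = 995.
This is a nested case-control study: participants were sampled on outcome status, so risks in the source population cannot be estimated directly — relative risk is not valid here. The odds ratio is the appropriate measure.
OR = (a·d)/(b·c) = (2125 × 995) / (944 × 293) = 2114375 / 276592 = 7.64438

7.64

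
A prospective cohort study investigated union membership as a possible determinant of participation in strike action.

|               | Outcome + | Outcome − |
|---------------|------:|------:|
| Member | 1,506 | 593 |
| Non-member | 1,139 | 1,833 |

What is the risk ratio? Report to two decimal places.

1.87

Cells: a = 1506, b = 593, c = 1139, d = 1833.
Risk in exposed = 1506/2099 = 0.71748; risk in unexposed = 1139/2972 = 0.38324.
RR = 0.71748 / 0.38324 = 1.87214
The risk among the exposed is 1.87 times that among the unexposed.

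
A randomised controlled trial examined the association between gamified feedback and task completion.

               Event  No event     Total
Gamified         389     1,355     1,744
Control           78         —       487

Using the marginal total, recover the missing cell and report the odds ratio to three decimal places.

The missing cell is in the unexposed row: 487 − 78 = 409.
So a = 389, b = 1355, c = 78, d = 409.
OR = (a·d)/(b·c) = (389 × 409) / (1355 × 78) = 159101 / 105690 = 1.50536

1.505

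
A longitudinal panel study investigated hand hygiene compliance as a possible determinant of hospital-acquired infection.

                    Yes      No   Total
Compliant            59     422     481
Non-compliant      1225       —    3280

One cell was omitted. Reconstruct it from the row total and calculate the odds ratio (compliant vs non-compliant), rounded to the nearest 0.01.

0.23

The missing cell is in the unexposed row: 3280 − 1225 = 2055.
So a = 59, b = 422, c = 1225, d = 2055.
OR = (a·d)/(b·c) = (59 × 2055) / (422 × 1225) = 121245 / 516950 = 0.23454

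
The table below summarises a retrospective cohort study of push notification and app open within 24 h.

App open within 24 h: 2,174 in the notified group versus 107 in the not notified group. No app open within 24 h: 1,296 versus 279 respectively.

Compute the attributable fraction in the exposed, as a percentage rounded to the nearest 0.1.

From the description: a = 2174, b = 1296, c = 107, d = 279.
Risk in exposed = 2174/3470 = 0.62651; risk in unexposed = 107/386 = 0.27720.
RR = 0.62651/0.27720 = 2.26013
AR% = (RR − 1)/RR × 100 = (2.26013 − 1)/2.26013 × 100 = 55.7548%

55.8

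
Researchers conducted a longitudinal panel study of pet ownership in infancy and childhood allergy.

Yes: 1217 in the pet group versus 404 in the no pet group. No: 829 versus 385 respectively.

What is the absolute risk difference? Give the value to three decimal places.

0.083

From the description: a = 1217, b = 829, c = 404, d = 385.
Risk in exposed = 1217/2046 = 0.594819; risk in unexposed = 404/789 = 0.512041.
Risk difference = 0.594819 − 0.512041 = 0.082779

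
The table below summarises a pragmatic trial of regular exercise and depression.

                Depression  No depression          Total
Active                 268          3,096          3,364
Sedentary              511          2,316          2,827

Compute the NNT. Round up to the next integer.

Risk in treated group = 268/3364 = 0.07967; risk in control = 511/2827 = 0.18076.
Absolute risk reduction = 0.18076 − 0.07967 = 0.10109
NNT = 1 / ARR = 1 / 0.10109 = 9.892 → round up → 10

10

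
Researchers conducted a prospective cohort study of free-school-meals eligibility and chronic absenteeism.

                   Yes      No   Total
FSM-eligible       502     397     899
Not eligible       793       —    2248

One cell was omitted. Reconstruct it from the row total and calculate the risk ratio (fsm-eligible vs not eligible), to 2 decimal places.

The missing cell is in the unexposed row: 2248 − 793 = 1455.
So a = 502, b = 397, c = 793, d = 1455.
RR = [a/(a+b)] / [c/(c+d)] = (502/899) / (793/2248) = 0.55840/0.35276 = 1.58295

1.58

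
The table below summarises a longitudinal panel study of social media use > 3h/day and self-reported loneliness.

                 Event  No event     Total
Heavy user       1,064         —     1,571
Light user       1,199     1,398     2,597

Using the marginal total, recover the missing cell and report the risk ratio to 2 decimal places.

The missing cell is in the exposed row: 1571 − 1064 = 507.
So a = 1064, b = 507, c = 1199, d = 1398.
RR = [a/(a+b)] / [c/(c+d)] = (1064/1571) / (1199/2597) = 0.67728/0.46169 = 1.46696

1.47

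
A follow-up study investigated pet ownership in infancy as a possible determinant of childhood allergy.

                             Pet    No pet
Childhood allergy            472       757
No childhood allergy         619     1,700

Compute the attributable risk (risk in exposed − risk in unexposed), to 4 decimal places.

Reading the table with exposure as columns: a = 472 (Pet, case), b = 619 (Pet, non-case), c = 757 (No pet, case), d = 1700.
Risk in exposed = 472/1091 = 0.432631; risk in unexposed = 757/2457 = 0.308099.
Risk difference = 0.432631 − 0.308099 = 0.124531

0.1245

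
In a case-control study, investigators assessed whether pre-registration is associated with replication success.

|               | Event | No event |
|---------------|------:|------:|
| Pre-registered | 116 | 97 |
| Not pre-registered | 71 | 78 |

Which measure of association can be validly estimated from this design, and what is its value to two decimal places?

Cells: a = 116, b = 97, c = 71, d = 78.
This is a case-control study: participants were sampled on outcome status, so risks in the source population cannot be estimated directly — relative risk is not valid here. The odds ratio is the appropriate measure.
OR = (a·d)/(b·c) = (116 × 78) / (97 × 71) = 9048 / 6887 = 1.31378

1.31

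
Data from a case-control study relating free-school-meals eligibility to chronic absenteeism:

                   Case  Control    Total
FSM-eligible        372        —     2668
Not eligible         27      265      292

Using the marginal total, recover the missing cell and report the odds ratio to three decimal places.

The missing cell is in the exposed row: 2668 − 372 = 2296.
So a = 372, b = 2296, c = 27, d = 265.
OR = (a·d)/(b·c) = (372 × 265) / (2296 × 27) = 98580 / 61992 = 1.59021

1.590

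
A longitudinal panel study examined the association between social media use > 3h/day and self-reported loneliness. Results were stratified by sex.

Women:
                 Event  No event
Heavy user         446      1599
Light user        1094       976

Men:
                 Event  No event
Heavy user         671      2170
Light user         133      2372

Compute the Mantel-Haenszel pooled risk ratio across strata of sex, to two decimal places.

RR_MH = Σ(aᵢ·n₀ᵢ/nᵢ) / Σ(cᵢ·n₁ᵢ/nᵢ), with n₁ᵢ = aᵢ+bᵢ (exposed), n₀ᵢ = cᵢ+dᵢ (unexposed), nᵢ = n₁ᵢ+n₀ᵢ.
Stratum 1 (Women): n₁ = 2045, n₀ = 2070, n = 4115; a·n₀/n = 446·2070/4115 = 224.3548; c·n₁/n = 1094·2045/4115 = 543.6768
Stratum 2 (Men): n₁ = 2841, n₀ = 2505, n = 5346; a·n₀/n = 671·2505/5346 = 314.4136; c·n₁/n = 133·2841/5346 = 70.6796
RR_MH = (224.3548 + 314.4136) / (543.6768 + 70.6796) = 538.7684 / 614.3564 = 0.87696

0.88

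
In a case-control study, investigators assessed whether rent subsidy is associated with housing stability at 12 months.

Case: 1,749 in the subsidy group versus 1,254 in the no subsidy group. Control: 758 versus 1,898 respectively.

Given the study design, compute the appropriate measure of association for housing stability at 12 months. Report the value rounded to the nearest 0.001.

From the description: a = 1749, b = 758, c = 1254, d = 1898.
This is a case-control study: participants were sampled on outcome status, so risks in the source population cannot be estimated directly — relative risk is not valid here. The odds ratio is the appropriate measure.
OR = (a·d)/(b·c) = (1749 × 1898) / (758 × 1254) = 3319602 / 950532 = 3.49236

3.492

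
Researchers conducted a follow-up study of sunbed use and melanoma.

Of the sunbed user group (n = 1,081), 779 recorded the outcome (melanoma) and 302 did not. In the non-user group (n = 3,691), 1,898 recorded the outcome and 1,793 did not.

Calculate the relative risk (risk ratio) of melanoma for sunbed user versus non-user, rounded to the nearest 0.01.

From the description: a = 779, b = 302, c = 1898, d = 1793.
Risk in exposed = 779/1081 = 0.72063; risk in unexposed = 1898/3691 = 0.51422.
RR = 0.72063 / 0.51422 = 1.40139
The risk among the exposed is 1.40 times that among the unexposed.

1.40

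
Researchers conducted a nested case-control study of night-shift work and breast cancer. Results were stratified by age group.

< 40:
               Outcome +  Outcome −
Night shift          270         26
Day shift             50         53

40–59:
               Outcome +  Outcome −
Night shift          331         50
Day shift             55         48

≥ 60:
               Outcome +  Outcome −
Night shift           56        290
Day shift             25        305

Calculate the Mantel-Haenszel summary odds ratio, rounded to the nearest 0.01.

OR_MH = Σ(aᵢdᵢ/nᵢ) / Σ(bᵢcᵢ/nᵢ), where nᵢ is the stratum total.
Stratum 1 (< 40): n = 399; a·d/n = 270·53/399 = 35.8647; b·c/n = 26·50/399 = 3.2581
Stratum 2 (40–59): n = 484; a·d/n = 331·48/484 = 32.8264; b·c/n = 50·55/484 = 5.6818
Stratum 3 (≥ 60): n = 676; a·d/n = 56·305/676 = 25.2663; b·c/n = 290·25/676 = 10.7249
OR_MH = (35.8647 + 32.8264 + 25.2663) / (3.2581 + 5.6818 + 10.7249) = 93.9574 / 19.6648 = 4.77794

4.78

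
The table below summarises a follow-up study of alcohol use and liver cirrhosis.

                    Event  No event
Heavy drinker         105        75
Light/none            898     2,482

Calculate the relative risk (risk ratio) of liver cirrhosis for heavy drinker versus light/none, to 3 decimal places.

2.196

Cells: a = 105, b = 75, c = 898, d = 2482.
Risk in exposed = 105/180 = 0.58333; risk in unexposed = 898/3380 = 0.26568.
RR = 0.58333 / 0.26568 = 2.19562
The risk among the exposed is 2.20 times that among the unexposed.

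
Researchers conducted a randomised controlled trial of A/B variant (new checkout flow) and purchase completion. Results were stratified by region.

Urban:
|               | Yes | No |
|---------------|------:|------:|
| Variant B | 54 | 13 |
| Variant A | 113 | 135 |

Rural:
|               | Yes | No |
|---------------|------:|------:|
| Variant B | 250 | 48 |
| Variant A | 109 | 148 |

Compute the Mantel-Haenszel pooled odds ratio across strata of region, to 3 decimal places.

OR_MH = Σ(aᵢdᵢ/nᵢ) / Σ(bᵢcᵢ/nᵢ), where nᵢ is the stratum total.
Stratum 1 (Urban): n = 315; a·d/n = 54·135/315 = 23.1429; b·c/n = 13·113/315 = 4.6635
Stratum 2 (Rural): n = 555; a·d/n = 250·148/555 = 66.6667; b·c/n = 48·109/555 = 9.4270
OR_MH = (23.1429 + 66.6667) / (4.6635 + 9.4270) = 89.8095 / 14.0905 = 6.37376

6.374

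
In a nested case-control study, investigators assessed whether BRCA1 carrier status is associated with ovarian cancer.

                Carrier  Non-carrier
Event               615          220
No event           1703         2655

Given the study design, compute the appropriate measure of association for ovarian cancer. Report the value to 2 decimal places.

4.36

Reading the table with exposure as columns: a = 615 (Carrier, case), b = 1703 (Carrier, non-case), c = 220 (Non-carrier, case), d = 2655.
This is a nested case-control study: participants were sampled on outcome status, so risks in the source population cannot be estimated directly — relative risk is not valid here. The odds ratio is the appropriate measure.
OR = (a·d)/(b·c) = (615 × 2655) / (1703 × 220) = 1632825 / 374660 = 4.35815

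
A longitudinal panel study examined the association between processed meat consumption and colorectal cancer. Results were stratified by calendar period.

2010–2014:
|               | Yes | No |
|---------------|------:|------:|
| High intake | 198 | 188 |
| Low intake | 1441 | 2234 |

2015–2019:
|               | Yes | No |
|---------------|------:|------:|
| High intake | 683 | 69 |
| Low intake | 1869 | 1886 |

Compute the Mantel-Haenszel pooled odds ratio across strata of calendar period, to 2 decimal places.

OR_MH = Σ(aᵢdᵢ/nᵢ) / Σ(bᵢcᵢ/nᵢ), where nᵢ is the stratum total.
Stratum 1 (2010–2014): n = 4061; a·d/n = 198·2234/4061 = 108.9219; b·c/n = 188·1441/4061 = 66.7097
Stratum 2 (2015–2019): n = 4507; a·d/n = 683·1886/4507 = 285.8083; b·c/n = 69·1869/4507 = 28.6135
OR_MH = (108.9219 + 285.8083) / (66.7097 + 28.6135) = 394.7302 / 95.3232 = 4.14097

4.14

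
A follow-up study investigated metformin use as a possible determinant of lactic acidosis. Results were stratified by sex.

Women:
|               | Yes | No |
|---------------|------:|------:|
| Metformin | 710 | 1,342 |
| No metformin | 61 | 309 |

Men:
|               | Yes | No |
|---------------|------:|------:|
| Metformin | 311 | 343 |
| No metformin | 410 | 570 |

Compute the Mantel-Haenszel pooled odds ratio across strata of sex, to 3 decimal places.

1.661

OR_MH = Σ(aᵢdᵢ/nᵢ) / Σ(bᵢcᵢ/nᵢ), where nᵢ is the stratum total.
Stratum 1 (Women): n = 2422; a·d/n = 710·309/2422 = 90.5822; b·c/n = 1342·61/2422 = 33.7993
Stratum 2 (Men): n = 1634; a·d/n = 311·570/1634 = 108.4884; b·c/n = 343·410/1634 = 86.0649
OR_MH = (90.5822 + 108.4884) / (33.7993 + 86.0649) = 199.0705 / 119.8642 = 1.66080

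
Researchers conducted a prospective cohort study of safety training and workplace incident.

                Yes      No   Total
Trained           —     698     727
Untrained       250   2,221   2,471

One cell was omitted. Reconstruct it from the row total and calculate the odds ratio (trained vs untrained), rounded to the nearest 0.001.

The missing cell is in the exposed row: 727 − 698 = 29.
So a = 29, b = 698, c = 250, d = 2221.
OR = (a·d)/(b·c) = (29 × 2221) / (698 × 250) = 64409 / 174500 = 0.36911

0.369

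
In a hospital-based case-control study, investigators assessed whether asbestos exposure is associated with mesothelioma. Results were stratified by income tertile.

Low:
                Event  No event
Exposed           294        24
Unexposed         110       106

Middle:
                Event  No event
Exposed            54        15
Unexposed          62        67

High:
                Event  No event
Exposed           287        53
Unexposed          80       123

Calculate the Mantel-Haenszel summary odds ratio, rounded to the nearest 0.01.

8.12

OR_MH = Σ(aᵢdᵢ/nᵢ) / Σ(bᵢcᵢ/nᵢ), where nᵢ is the stratum total.
Stratum 1 (Low): n = 534; a·d/n = 294·106/534 = 58.3596; b·c/n = 24·110/534 = 4.9438
Stratum 2 (Middle): n = 198; a·d/n = 54·67/198 = 18.2727; b·c/n = 15·62/198 = 4.6970
Stratum 3 (High): n = 543; a·d/n = 287·123/543 = 65.0110; b·c/n = 53·80/543 = 7.8085
OR_MH = (58.3596 + 18.2727 + 65.0110) / (4.9438 + 4.6970 + 7.8085) = 141.6433 / 17.4493 = 8.11744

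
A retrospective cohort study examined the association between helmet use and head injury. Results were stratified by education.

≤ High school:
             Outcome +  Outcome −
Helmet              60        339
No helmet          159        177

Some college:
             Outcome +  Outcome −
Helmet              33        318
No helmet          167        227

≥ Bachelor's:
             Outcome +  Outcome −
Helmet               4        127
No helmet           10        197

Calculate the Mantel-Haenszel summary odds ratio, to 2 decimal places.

OR_MH = Σ(aᵢdᵢ/nᵢ) / Σ(bᵢcᵢ/nᵢ), where nᵢ is the stratum total.
Stratum 1 (≤ High school): n = 735; a·d/n = 60·177/735 = 14.4490; b·c/n = 339·159/735 = 73.3347
Stratum 2 (Some college): n = 745; a·d/n = 33·227/745 = 10.0550; b·c/n = 318·167/745 = 71.2832
Stratum 3 (≥ Bachelor's): n = 338; a·d/n = 4·197/338 = 2.3314; b·c/n = 127·10/338 = 3.7574
OR_MH = (14.4490 + 10.0550 + 2.3314) / (73.3347 + 71.2832 + 3.7574) = 26.8354 / 148.3753 = 0.18086

0.18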